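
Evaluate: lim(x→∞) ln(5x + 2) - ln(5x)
This is an ∞-∞ indeterminate form.

Combine fractions or rationalize to convert ∞-∞ to 0/0 form:
  lim(x→∞) ln(5x + 2) - ln(5x) = 0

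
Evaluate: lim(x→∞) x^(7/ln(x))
This is an exponential indeterminate form.

For exponential indeterminate forms, take the natural log:
  Let L = lim(x→∞) x^(7/ln(x))
  Then ln(L) = lim(x→∞) [exponent × ln(base)]
  Evaluate using L'Hôpital or standard limits, then exponentiate.
  L = e^(7)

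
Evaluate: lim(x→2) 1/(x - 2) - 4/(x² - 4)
This is an ∞-∞ indeterminate form.

Combine fractions or rationalize to convert ∞-∞ to 0/0 form:
  lim(x→2) 1/(x - 2) - 4/(x² - 4) = 1/4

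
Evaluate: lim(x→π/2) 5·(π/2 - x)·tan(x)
This is a 0·∞ indeterminate form.

Rewrite 0·∞ as a quotient (0/0 or ∞/∞ form), then apply L'Hôpital's rule:
  lim(x→π/2) 5·(π/2 - x)·tan(x) = 5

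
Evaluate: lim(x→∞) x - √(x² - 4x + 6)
This is an ∞-∞ indeterminate form.

Combine fractions or rationalize to convert ∞-∞ to 0/0 form:
  lim(x→∞) x - √(x² - 4x + 6) = 2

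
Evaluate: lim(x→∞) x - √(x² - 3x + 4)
This is an ∞-∞ indeterminate form.

Combine fractions or rationalize to convert ∞-∞ to 0/0 form:
  lim(x→∞) x - √(x² - 3x + 4) = 3/2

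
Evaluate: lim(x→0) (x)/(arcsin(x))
This is a 0/0 indeterminate form.

Apply L'Hôpital's rule: differentiate numerator and denominator separately.
  f(x) = x   ⇒   f'(x) = 1
  g(x) = asin(x)   ⇒   g'(x) = 1/sqrt(1 - x^2)
  lim(x→0) f'(x)/g'(x) = lim(x→0) (1)/(1/sqrt(1 - x^2))
  = 1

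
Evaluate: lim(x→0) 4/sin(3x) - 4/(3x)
This is an ∞-∞ indeterminate form.

Combine fractions or rationalize to convert ∞-∞ to 0/0 form:
  lim(x→0) 4/sin(3x) - 4/(3x) = 0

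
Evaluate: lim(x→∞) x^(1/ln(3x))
This is an exponential indeterminate form.

For exponential indeterminate forms, take the natural log:
  Let L = lim(x→∞) x^(1/ln(3x))
  Then ln(L) = lim(x→∞) [exponent × ln(base)]
  Evaluate using L'Hôpital or standard limits, then exponentiate.
  L = e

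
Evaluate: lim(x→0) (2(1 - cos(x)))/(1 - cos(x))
This is a 0/0 indeterminate form.

Apply L'Hôpital's rule: differentiate numerator and denominator separately.
  f(x) = 2 - 2·cos(x)   ⇒   f'(x) = 2·sin(x)
  g(x) = 1 - cos(x)   ⇒   g'(x) = sin(x)
  lim(x→0) f'(x)/g'(x) = lim(x→0) (2·sin(x))/(sin(x))
  = 2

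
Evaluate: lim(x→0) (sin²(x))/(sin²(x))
This is a 0/0 indeterminate form.

Apply L'Hôpital's rule: differentiate numerator and denominator separately.
  f(x) = sin(x)^2   ⇒   f'(x) = 2·sin(x)·cos(x)
  g(x) = sin(x)^2   ⇒   g'(x) = 2·sin(x)·cos(x)
  lim(x→0) f'(x)/g'(x) = lim(x→0) (2·sin(x)·cos(x))/(2·sin(x)·cos(x))
  = 1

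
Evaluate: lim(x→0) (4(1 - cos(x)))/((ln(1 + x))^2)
This is a 0/0 indeterminate form.

Apply L'Hôpital's rule: differentiate numerator and denominator separately.
  f(x) = 4 - 4·cos(x)   ⇒   f'(x) = 4·sin(x)
  g(x) = ln(x + 1)^2   ⇒   g'(x) = 2·ln(x + 1)/(x + 1)
  lim(x→0) f'(x)/g'(x) = lim(x→0) (4·sin(x))/(2·ln(x + 1)/(x + 1))
  = 2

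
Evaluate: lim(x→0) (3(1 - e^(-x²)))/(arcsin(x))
This is a 0/0 indeterminate form.

Apply L'Hôpital's rule: differentiate numerator and denominator separately.
  f(x) = 3 - 3·e^(-x^2)   ⇒   f'(x) = 6·x·e^(-x^2)
  g(x) = asin(x)   ⇒   g'(x) = 1/sqrt(1 - x^2)
  lim(x→0) f'(x)/g'(x) = lim(x→0) (6·x·e^(-x^2))/(1/sqrt(1 - x^2))
  = 0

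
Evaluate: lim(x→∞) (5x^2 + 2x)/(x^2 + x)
This is an ∞/∞ indeterminate form.

Apply L'Hôpital's rule: differentiate numerator and denominator separately.
  f(x) = 5·x^2 + 2·x   ⇒   f'(x) = 10·x + 2
  g(x) = x^2 + x   ⇒   g'(x) = 2·x + 1
  lim(x→∞) f'(x)/g'(x) = lim(x→∞) (10·x + 2)/(2·x + 1)
  = 5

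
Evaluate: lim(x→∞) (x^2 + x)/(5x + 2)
This is an ∞/∞ indeterminate form.

Apply L'Hôpital's rule: differentiate numerator and denominator separately.
  f(x) = x^2 + x   ⇒   f'(x) = 2·x + 1
  g(x) = 5·x + 2   ⇒   g'(x) = 5
  lim(x→∞) f'(x)/g'(x) = lim(x→∞) (2·x + 1)/(5)
  = ∞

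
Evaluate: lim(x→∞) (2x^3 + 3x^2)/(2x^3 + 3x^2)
This is an ∞/∞ indeterminate form.

Apply L'Hôpital's rule: differentiate numerator and denominator separately.
  f(x) = 2·x^3 + 3·x^2   ⇒   f'(x) = 6·x^2 + 6·x
  g(x) = 2·x^3 + 3·x^2   ⇒   g'(x) = 6·x^2 + 6·x
  lim(x→∞) f'(x)/g'(x) = lim(x→∞) (6·x^2 + 6·x)/(6·x^2 + 6·x)
  = 1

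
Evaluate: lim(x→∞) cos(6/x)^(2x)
This is an exponential indeterminate form.

For exponential indeterminate forms, take the natural log:
  Let L = lim(x→∞) cos(6/x)^(2x)
  Then ln(L) = lim(x→∞) [exponent × ln(base)]
  Evaluate using L'Hôpital or standard limits, then exponentiate.
  L = 1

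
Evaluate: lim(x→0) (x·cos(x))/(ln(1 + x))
This is a 0/0 indeterminate form.

Apply L'Hôpital's rule: differentiate numerator and denominator separately.
  f(x) = x·cos(x)   ⇒   f'(x) = -x·sin(x) + cos(x)
  g(x) = ln(x + 1)   ⇒   g'(x) = 1/(x + 1)
  lim(x→0) f'(x)/g'(x) = lim(x→0) (-x·sin(x) + cos(x))/(1/(x + 1))
  = 1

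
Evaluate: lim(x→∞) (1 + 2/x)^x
This is an exponential indeterminate form.

For exponential indeterminate forms, take the natural log:
  Let L = lim(x→∞) (1 + 2/x)^x
  Then ln(L) = lim(x→∞) [exponent × ln(base)]
  Evaluate using L'Hôpital or standard limits, then exponentiate.
  L = e²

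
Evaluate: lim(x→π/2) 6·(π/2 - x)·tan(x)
This is a 0·∞ indeterminate form.

Rewrite 0·∞ as a quotient (0/0 or ∞/∞ form), then apply L'Hôpital's rule:
  lim(x→π/2) 6·(π/2 - x)·tan(x) = 6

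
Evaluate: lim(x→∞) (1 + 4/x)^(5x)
This is an exponential indeterminate form.

For exponential indeterminate forms, take the natural log:
  Let L = lim(x→∞) (1 + 4/x)^(5x)
  Then ln(L) = lim(x→∞) [exponent × ln(base)]
  Evaluate using L'Hôpital or standard limits, then exponentiate.
  L = e^(20)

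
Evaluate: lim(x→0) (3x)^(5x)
This is an exponential indeterminate form.

For exponential indeterminate forms, take the natural log:
  Let L = lim(x→0) (3x)^(5x)
  Then ln(L) = lim(x→0) [exponent × ln(base)]
  Evaluate using L'Hôpital or standard limits, then exponentiate.
  L = 1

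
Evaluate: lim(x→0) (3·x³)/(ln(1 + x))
This is a 0/0 indeterminate form.

Apply L'Hôpital's rule: differentiate numerator and denominator separately.
  f(x) = 3·x^3   ⇒   f'(x) = 9·x^2
  g(x) = ln(x + 1)   ⇒   g'(x) = 1/(x + 1)
  lim(x→0) f'(x)/g'(x) = lim(x→0) (9·x^2)/(1/(x + 1))
  = 0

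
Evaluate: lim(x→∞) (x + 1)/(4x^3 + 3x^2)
This is an ∞/∞ indeterminate form.

Apply L'Hôpital's rule: differentiate numerator and denominator separately.
  f(x) = x + 1   ⇒   f'(x) = 1
  g(x) = 4·x^3 + 3·x^2   ⇒   g'(x) = 12·x^2 + 6·x
  lim(x→∞) f'(x)/g'(x) = lim(x→∞) (1)/(12·x^2 + 6·x)
  = 0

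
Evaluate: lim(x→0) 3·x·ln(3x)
This is a 0·∞ indeterminate form.

Rewrite 0·∞ as a quotient (0/0 or ∞/∞ form), then apply L'Hôpital's rule:
  lim(x→0) 3·x·ln(3x) = 0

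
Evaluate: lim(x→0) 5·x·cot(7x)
This is a 0·∞ indeterminate form.

Rewrite 0·∞ as a quotient (0/0 or ∞/∞ form), then apply L'Hôpital's rule:
  lim(x→0) 5·x·cot(7x) = 5/7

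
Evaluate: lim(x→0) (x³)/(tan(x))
This is a 0/0 indeterminate form.

Apply L'Hôpital's rule: differentiate numerator and denominator separately.
  f(x) = x^3   ⇒   f'(x) = 3·x^2
  g(x) = tan(x)   ⇒   g'(x) = tan(x)^2 + 1
  lim(x→0) f'(x)/g'(x) = lim(x→0) (3·x^2)/(tan(x)^2 + 1)
  = 0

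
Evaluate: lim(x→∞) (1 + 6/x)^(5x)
This is an exponential indeterminate form.

For exponential indeterminate forms, take the natural log:
  Let L = lim(x→∞) (1 + 6/x)^(5x)
  Then ln(L) = lim(x→∞) [exponent × ln(base)]
  Evaluate using L'Hôpital or standard limits, then exponentiate.
  L = e^(30)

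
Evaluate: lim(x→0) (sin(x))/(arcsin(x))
This is a 0/0 indeterminate form.

Apply L'Hôpital's rule: differentiate numerator and denominator separately.
  f(x) = sin(x)   ⇒   f'(x) = cos(x)
  g(x) = asin(x)   ⇒   g'(x) = 1/sqrt(1 - x^2)
  lim(x→0) f'(x)/g'(x) = lim(x→0) (cos(x))/(1/sqrt(1 - x^2))
  = 1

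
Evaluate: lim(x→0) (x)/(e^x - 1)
This is a 0/0 indeterminate form.

Apply L'Hôpital's rule: differentiate numerator and denominator separately.
  f(x) = x   ⇒   f'(x) = 1
  g(x) = e^(x) - 1   ⇒   g'(x) = e^(x)
  lim(x→0) f'(x)/g'(x) = lim(x→0) (1)/(e^(x))
  = 1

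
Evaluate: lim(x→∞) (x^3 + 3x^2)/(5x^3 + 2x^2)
This is an ∞/∞ indeterminate form.

Apply L'Hôpital's rule: differentiate numerator and denominator separately.
  f(x) = x^3 + 3·x^2   ⇒   f'(x) = 3·x^2 + 6·x
  g(x) = 5·x^3 + 2·x^2   ⇒   g'(x) = 15·x^2 + 4·x
  lim(x→∞) f'(x)/g'(x) = lim(x→∞) (3·x^2 + 6·x)/(15·x^2 + 4·x)
  = 1/5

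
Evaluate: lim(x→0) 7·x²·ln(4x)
This is a 0·∞ indeterminate form.

Rewrite 0·∞ as a quotient (0/0 or ∞/∞ form), then apply L'Hôpital's rule:
  lim(x→0) 7·x²·ln(4x) = 0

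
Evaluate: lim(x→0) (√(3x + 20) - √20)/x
This is a standard limit.

Factor or rationalize the expression:
  lim(x→0) (√(3x + 20) - √20)/x = 3·sqrt(5)/20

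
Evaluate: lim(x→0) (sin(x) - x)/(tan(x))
This is a 0/0 indeterminate form.

Apply L'Hôpital's rule: differentiate numerator and denominator separately.
  f(x) = -x + sin(x)   ⇒   f'(x) = cos(x) - 1
  g(x) = tan(x)   ⇒   g'(x) = tan(x)^2 + 1
  lim(x→0) f'(x)/g'(x) = lim(x→0) (cos(x) - 1)/(tan(x)^2 + 1)
  = 0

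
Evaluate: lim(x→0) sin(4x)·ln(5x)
This is a 0·∞ indeterminate form.

Rewrite 0·∞ as a quotient (0/0 or ∞/∞ form), then apply L'Hôpital's rule:
  lim(x→0) sin(4x)·ln(5x) = 0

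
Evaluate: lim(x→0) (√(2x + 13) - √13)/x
This is a standard limit.

Factor or rationalize the expression:
  lim(x→0) (√(2x + 13) - √13)/x = sqrt(13)/13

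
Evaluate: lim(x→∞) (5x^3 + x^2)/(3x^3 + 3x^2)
This is an ∞/∞ indeterminate form.

Apply L'Hôpital's rule: differentiate numerator and denominator separately.
  f(x) = 5·x^3 + x^2   ⇒   f'(x) = 15·x^2 + 2·x
  g(x) = 3·x^3 + 3·x^2   ⇒   g'(x) = 9·x^2 + 6·x
  lim(x→∞) f'(x)/g'(x) = lim(x→∞) (15·x^2 + 2·x)/(9·x^2 + 6·x)
  = 5/3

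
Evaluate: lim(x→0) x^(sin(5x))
This is an exponential indeterminate form.

For exponential indeterminate forms, take the natural log:
  Let L = lim(x→0) x^(sin(5x))
  Then ln(L) = lim(x→0) [exponent × ln(base)]
  Evaluate using L'Hôpital or standard limits, then exponentiate.
  L = 1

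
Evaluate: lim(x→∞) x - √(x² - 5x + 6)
This is an ∞-∞ indeterminate form.

Combine fractions or rationalize to convert ∞-∞ to 0/0 form:
  lim(x→∞) x - √(x² - 5x + 6) = 5/2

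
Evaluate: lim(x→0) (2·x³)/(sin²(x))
This is a 0/0 indeterminate form.

Apply L'Hôpital's rule: differentiate numerator and denominator separately.
  f(x) = 2·x^3   ⇒   f'(x) = 6·x^2
  g(x) = sin(x)^2   ⇒   g'(x) = 2·sin(x)·cos(x)
  lim(x→0) f'(x)/g'(x) = lim(x→0) (6·x^2)/(2·sin(x)·cos(x))
  = 0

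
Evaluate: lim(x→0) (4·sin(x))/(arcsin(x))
This is a 0/0 indeterminate form.

Apply L'Hôpital's rule: differentiate numerator and denominator separately.
  f(x) = 4·sin(x)   ⇒   f'(x) = 4·cos(x)
  g(x) = asin(x)   ⇒   g'(x) = 1/sqrt(1 - x^2)
  lim(x→0) f'(x)/g'(x) = lim(x→0) (4·cos(x))/(1/sqrt(1 - x^2))
  = 4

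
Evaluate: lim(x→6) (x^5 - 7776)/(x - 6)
This is a standard limit.

Factor or rationalize the expression:
  lim(x→6) (x^5 - 7776)/(x - 6) = 6480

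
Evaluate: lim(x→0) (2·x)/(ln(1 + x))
This is a 0/0 indeterminate form.

Apply L'Hôpital's rule: differentiate numerator and denominator separately.
  f(x) = 2·x   ⇒   f'(x) = 2
  g(x) = ln(x + 1)   ⇒   g'(x) = 1/(x + 1)
  lim(x→0) f'(x)/g'(x) = lim(x→0) (2)/(1/(x + 1))
  = 2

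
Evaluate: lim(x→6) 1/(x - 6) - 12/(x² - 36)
This is an ∞-∞ indeterminate form.

Combine fractions or rationalize to convert ∞-∞ to 0/0 form:
  lim(x→6) 1/(x - 6) - 12/(x² - 36) = 1/12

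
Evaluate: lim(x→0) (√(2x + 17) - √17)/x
This is a standard limit.

Factor or rationalize the expression:
  lim(x→0) (√(2x + 17) - √17)/x = sqrt(17)/17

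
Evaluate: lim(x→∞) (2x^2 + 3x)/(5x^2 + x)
This is an ∞/∞ indeterminate form.

Apply L'Hôpital's rule: differentiate numerator and denominator separately.
  f(x) = 2·x^2 + 3·x   ⇒   f'(x) = 4·x + 3
  g(x) = 5·x^2 + x   ⇒   g'(x) = 10·x + 1
  lim(x→∞) f'(x)/g'(x) = lim(x→∞) (4·x + 3)/(10·x + 1)
  = 2/5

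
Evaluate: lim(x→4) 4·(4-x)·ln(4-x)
This is a 0·∞ indeterminate form.

Rewrite 0·∞ as a quotient (0/0 or ∞/∞ form), then apply L'Hôpital's rule:
  lim(x→4) 4·(4-x)·ln(4-x) = 0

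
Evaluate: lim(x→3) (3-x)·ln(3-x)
This is a 0·∞ indeterminate form.

Rewrite 0·∞ as a quotient (0/0 or ∞/∞ form), then apply L'Hôpital's rule:
  lim(x→3) (3-x)·ln(3-x) = 0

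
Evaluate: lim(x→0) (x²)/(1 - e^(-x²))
This is a 0/0 indeterminate form.

Apply L'Hôpital's rule: differentiate numerator and denominator separately.
  f(x) = x^2   ⇒   f'(x) = 2·x
  g(x) = 1 - e^(-x^2)   ⇒   g'(x) = 2·x·e^(-x^2)
  lim(x→0) f'(x)/g'(x) = lim(x→0) (2·x)/(2·x·e^(-x^2))
  = 1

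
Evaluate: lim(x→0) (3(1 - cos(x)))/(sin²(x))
This is a 0/0 indeterminate form.

Apply L'Hôpital's rule: differentiate numerator and denominator separately.
  f(x) = 3 - 3·cos(x)   ⇒   f'(x) = 3·sin(x)
  g(x) = sin(x)^2   ⇒   g'(x) = 2·sin(x)·cos(x)
  lim(x→0) f'(x)/g'(x) = lim(x→0) (3·sin(x))/(2·sin(x)·cos(x))
  = 3/2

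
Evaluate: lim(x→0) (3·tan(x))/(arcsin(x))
This is a 0/0 indeterminate form.

Apply L'Hôpital's rule: differentiate numerator and denominator separately.
  f(x) = 3·tan(x)   ⇒   f'(x) = 3·tan(x)^2 + 3
  g(x) = asin(x)   ⇒   g'(x) = 1/sqrt(1 - x^2)
  lim(x→0) f'(x)/g'(x) = lim(x→0) (3·tan(x)^2 + 3)/(1/sqrt(1 - x^2))
  = 3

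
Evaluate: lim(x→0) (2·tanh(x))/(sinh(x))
This is a 0/0 indeterminate form.

Apply L'Hôpital's rule: differentiate numerator and denominator separately.
  f(x) = 2·tanh(x)   ⇒   f'(x) = 2 - 2·tanh(x)^2
  g(x) = sinh(x)   ⇒   g'(x) = cosh(x)
  lim(x→0) f'(x)/g'(x) = lim(x→0) (2 - 2·tanh(x)^2)/(cosh(x))
  = 2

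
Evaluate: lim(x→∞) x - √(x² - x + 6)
This is an ∞-∞ indeterminate form.

Combine fractions or rationalize to convert ∞-∞ to 0/0 form:
  lim(x→∞) x - √(x² - x + 6) = 1/2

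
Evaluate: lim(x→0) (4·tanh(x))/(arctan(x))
This is a 0/0 indeterminate form.

Apply L'Hôpital's rule: differentiate numerator and denominator separately.
  f(x) = 4·tanh(x)   ⇒   f'(x) = 4 - 4·tanh(x)^2
  g(x) = atan(x)   ⇒   g'(x) = 1/(x^2 + 1)
  lim(x→0) f'(x)/g'(x) = lim(x→0) (4 - 4·tanh(x)^2)/(1/(x^2 + 1))
  = 4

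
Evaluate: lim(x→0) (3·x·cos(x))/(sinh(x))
This is a 0/0 indeterminate form.

Apply L'Hôpital's rule: differentiate numerator and denominator separately.
  f(x) = 3·x·cos(x)   ⇒   f'(x) = -3·x·sin(x) + 3·cos(x)
  g(x) = sinh(x)   ⇒   g'(x) = cosh(x)
  lim(x→0) f'(x)/g'(x) = lim(x→0) (-3·x·sin(x) + 3·cos(x))/(cosh(x))
  = 3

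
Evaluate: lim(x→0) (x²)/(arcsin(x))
This is a 0/0 indeterminate form.

Apply L'Hôpital's rule: differentiate numerator and denominator separately.
  f(x) = x^2   ⇒   f'(x) = 2·x
  g(x) = asin(x)   ⇒   g'(x) = 1/sqrt(1 - x^2)
  lim(x→0) f'(x)/g'(x) = lim(x→0) (2·x)/(1/sqrt(1 - x^2))
  = 0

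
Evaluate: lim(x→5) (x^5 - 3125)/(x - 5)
This is a standard limit.

Factor or rationalize the expression:
  lim(x→5) (x^5 - 3125)/(x - 5) = 3125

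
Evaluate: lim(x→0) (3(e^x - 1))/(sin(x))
This is a 0/0 indeterminate form.

Apply L'Hôpital's rule: differentiate numerator and denominator separately.
  f(x) = 3·e^(x) - 3   ⇒   f'(x) = 3·e^(x)
  g(x) = sin(x)   ⇒   g'(x) = cos(x)
  lim(x→0) f'(x)/g'(x) = lim(x→0) (3·e^(x))/(cos(x))
  = 3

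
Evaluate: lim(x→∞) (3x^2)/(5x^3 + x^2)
This is an ∞/∞ indeterminate form.

Apply L'Hôpital's rule: differentiate numerator and denominator separately.
  f(x) = 3·x^2   ⇒   f'(x) = 6·x
  g(x) = 5·x^3 + x^2   ⇒   g'(x) = 15·x^2 + 2·x
  lim(x→∞) f'(x)/g'(x) = lim(x→∞) (6·x)/(15·x^2 + 2·x)
  = 0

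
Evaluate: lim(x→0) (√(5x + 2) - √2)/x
This is a standard limit.

Factor or rationalize the expression:
  lim(x→0) (√(5x + 2) - √2)/x = 5·sqrt(2)/4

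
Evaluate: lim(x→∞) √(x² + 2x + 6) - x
This is an ∞-∞ indeterminate form.

Combine fractions or rationalize to convert ∞-∞ to 0/0 form:
  lim(x→∞) √(x² + 2x + 6) - x = 1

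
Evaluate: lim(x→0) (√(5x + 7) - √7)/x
This is a standard limit.

Factor or rationalize the expression:
  lim(x→0) (√(5x + 7) - √7)/x = 5·sqrt(7)/14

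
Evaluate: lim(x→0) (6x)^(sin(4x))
This is an exponential indeterminate form.

For exponential indeterminate forms, take the natural log:
  Let L = lim(x→0) (6x)^(sin(4x))
  Then ln(L) = lim(x→0) [exponent × ln(base)]
  Evaluate using L'Hôpital or standard limits, then exponentiate.
  L = 1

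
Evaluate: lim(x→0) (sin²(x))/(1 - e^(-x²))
This is a 0/0 indeterminate form.

Apply L'Hôpital's rule: differentiate numerator and denominator separately.
  f(x) = sin(x)^2   ⇒   f'(x) = 2·sin(x)·cos(x)
  g(x) = 1 - e^(-x^2)   ⇒   g'(x) = 2·x·e^(-x^2)
  lim(x→0) f'(x)/g'(x) = lim(x→0) (2·sin(x)·cos(x))/(2·x·e^(-x^2))
  = 1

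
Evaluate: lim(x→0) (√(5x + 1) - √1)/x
This is a standard limit.

Factor or rationalize the expression:
  lim(x→0) (√(5x + 1) - √1)/x = 5/2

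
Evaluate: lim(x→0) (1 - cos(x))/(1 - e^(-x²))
This is a 0/0 indeterminate form.

Apply L'Hôpital's rule: differentiate numerator and denominator separately.
  f(x) = 1 - cos(x)   ⇒   f'(x) = sin(x)
  g(x) = 1 - e^(-x^2)   ⇒   g'(x) = 2·x·e^(-x^2)
  lim(x→0) f'(x)/g'(x) = lim(x→0) (sin(x))/(2·x·e^(-x^2))
  = 1/2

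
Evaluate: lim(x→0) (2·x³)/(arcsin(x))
This is a 0/0 indeterminate form.

Apply L'Hôpital's rule: differentiate numerator and denominator separately.
  f(x) = 2·x^3   ⇒   f'(x) = 6·x^2
  g(x) = asin(x)   ⇒   g'(x) = 1/sqrt(1 - x^2)
  lim(x→0) f'(x)/g'(x) = lim(x→0) (6·x^2)/(1/sqrt(1 - x^2))
  = 0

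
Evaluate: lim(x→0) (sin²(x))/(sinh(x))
This is a 0/0 indeterminate form.

Apply L'Hôpital's rule: differentiate numerator and denominator separately.
  f(x) = sin(x)^2   ⇒   f'(x) = 2·sin(x)·cos(x)
  g(x) = sinh(x)   ⇒   g'(x) = cosh(x)
  lim(x→0) f'(x)/g'(x) = lim(x→0) (2·sin(x)·cos(x))/(cosh(x))
  = 0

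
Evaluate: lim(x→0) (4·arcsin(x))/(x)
This is a 0/0 indeterminate form.

Apply L'Hôpital's rule: differentiate numerator and denominator separately.
  f(x) = 4·asin(x)   ⇒   f'(x) = 4/sqrt(1 - x^2)
  g(x) = x   ⇒   g'(x) = 1
  lim(x→0) f'(x)/g'(x) = lim(x→0) (4/sqrt(1 - x^2))/(1)
  = 4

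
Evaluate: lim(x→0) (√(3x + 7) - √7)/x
This is a standard limit.

Factor or rationalize the expression:
  lim(x→0) (√(3x + 7) - √7)/x = 3·sqrt(7)/14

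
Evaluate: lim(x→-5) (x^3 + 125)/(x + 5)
This is a standard limit.

Factor or rationalize the expression:
  lim(x→-5) (x^3 + 125)/(x + 5) = 75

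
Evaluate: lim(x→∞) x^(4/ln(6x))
This is an exponential indeterminate form.

For exponential indeterminate forms, take the natural log:
  Let L = lim(x→∞) x^(4/ln(6x))
  Then ln(L) = lim(x→∞) [exponent × ln(base)]
  Evaluate using L'Hôpital or standard limits, then exponentiate.
  L = e^(4)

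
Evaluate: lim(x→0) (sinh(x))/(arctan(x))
This is a 0/0 indeterminate form.

Apply L'Hôpital's rule: differentiate numerator and denominator separately.
  f(x) = sinh(x)   ⇒   f'(x) = cosh(x)
  g(x) = atan(x)   ⇒   g'(x) = 1/(x^2 + 1)
  lim(x→0) f'(x)/g'(x) = lim(x→0) (cosh(x))/(1/(x^2 + 1))
  = 1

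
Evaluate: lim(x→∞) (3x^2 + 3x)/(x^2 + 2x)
This is an ∞/∞ indeterminate form.

Apply L'Hôpital's rule: differentiate numerator and denominator separately.
  f(x) = 3·x^2 + 3·x   ⇒   f'(x) = 6·x + 3
  g(x) = x^2 + 2·x   ⇒   g'(x) = 2·x + 2
  lim(x→∞) f'(x)/g'(x) = lim(x→∞) (6·x + 3)/(2·x + 2)
  = 3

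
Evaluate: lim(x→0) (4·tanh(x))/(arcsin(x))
This is a 0/0 indeterminate form.

Apply L'Hôpital's rule: differentiate numerator and denominator separately.
  f(x) = 4·tanh(x)   ⇒   f'(x) = 4 - 4·tanh(x)^2
  g(x) = asin(x)   ⇒   g'(x) = 1/sqrt(1 - x^2)
  lim(x→0) f'(x)/g'(x) = lim(x→0) (4 - 4·tanh(x)^2)/(1/sqrt(1 - x^2))
  = 4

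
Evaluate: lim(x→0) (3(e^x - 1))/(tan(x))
This is a 0/0 indeterminate form.

Apply L'Hôpital's rule: differentiate numerator and denominator separately.
  f(x) = 3·e^(x) - 3   ⇒   f'(x) = 3·e^(x)
  g(x) = tan(x)   ⇒   g'(x) = tan(x)^2 + 1
  lim(x→0) f'(x)/g'(x) = lim(x→0) (3·e^(x))/(tan(x)^2 + 1)
  = 3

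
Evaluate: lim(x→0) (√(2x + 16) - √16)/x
This is a standard limit.

Factor or rationalize the expression:
  lim(x→0) (√(2x + 16) - √16)/x = 1/4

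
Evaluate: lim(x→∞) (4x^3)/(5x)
This is an ∞/∞ indeterminate form.

Apply L'Hôpital's rule: differentiate numerator and denominator separately.
  f(x) = 4·x^3   ⇒   f'(x) = 12·x^2
  g(x) = 5·x   ⇒   g'(x) = 5
  lim(x→∞) f'(x)/g'(x) = lim(x→∞) (12·x^2)/(5)
  = ∞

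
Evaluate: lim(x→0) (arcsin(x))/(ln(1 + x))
This is a 0/0 indeterminate form.

Apply L'Hôpital's rule: differentiate numerator and denominator separately.
  f(x) = asin(x)   ⇒   f'(x) = 1/sqrt(1 - x^2)
  g(x) = ln(x + 1)   ⇒   g'(x) = 1/(x + 1)
  lim(x→0) f'(x)/g'(x) = lim(x→0) (1/sqrt(1 - x^2))/(1/(x + 1))
  = 1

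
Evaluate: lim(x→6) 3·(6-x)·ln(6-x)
This is a 0·∞ indeterminate form.

Rewrite 0·∞ as a quotient (0/0 or ∞/∞ form), then apply L'Hôpital's rule:
  lim(x→6) 3·(6-x)·ln(6-x) = 0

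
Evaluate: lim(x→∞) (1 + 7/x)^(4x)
This is an exponential indeterminate form.

For exponential indeterminate forms, take the natural log:
  Let L = lim(x→∞) (1 + 7/x)^(4x)
  Then ln(L) = lim(x→∞) [exponent × ln(base)]
  Evaluate using L'Hôpital or standard limits, then exponentiate.
  L = e^(28)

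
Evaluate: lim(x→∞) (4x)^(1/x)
This is an exponential indeterminate form.

For exponential indeterminate forms, take the natural log:
  Let L = lim(x→∞) (4x)^(1/x)
  Then ln(L) = lim(x→∞) [exponent × ln(base)]
  Evaluate using L'Hôpital or standard limits, then exponentiate.
  L = 1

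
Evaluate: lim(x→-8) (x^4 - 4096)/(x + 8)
This is a standard limit.

Factor or rationalize the expression:
  lim(x→-8) (x^4 - 4096)/(x + 8) = -2048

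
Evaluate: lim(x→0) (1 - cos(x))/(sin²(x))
This is a 0/0 indeterminate form.

Apply L'Hôpital's rule: differentiate numerator and denominator separately.
  f(x) = 1 - cos(x)   ⇒   f'(x) = sin(x)
  g(x) = sin(x)^2   ⇒   g'(x) = 2·sin(x)·cos(x)
  lim(x→0) f'(x)/g'(x) = lim(x→0) (sin(x))/(2·sin(x)·cos(x))
  = 1/2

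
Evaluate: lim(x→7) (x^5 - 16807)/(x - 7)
This is a standard limit.

Factor or rationalize the expression:
  lim(x→7) (x^5 - 16807)/(x - 7) = 12005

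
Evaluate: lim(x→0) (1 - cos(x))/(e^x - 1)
This is a 0/0 indeterminate form.

Apply L'Hôpital's rule: differentiate numerator and denominator separately.
  f(x) = 1 - cos(x)   ⇒   f'(x) = sin(x)
  g(x) = e^(x) - 1   ⇒   g'(x) = e^(x)
  lim(x→0) f'(x)/g'(x) = lim(x→0) (sin(x))/(e^(x))
  = 0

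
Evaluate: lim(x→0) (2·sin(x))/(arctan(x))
This is a 0/0 indeterminate form.

Apply L'Hôpital's rule: differentiate numerator and denominator separately.
  f(x) = 2·sin(x)   ⇒   f'(x) = 2·cos(x)
  g(x) = atan(x)   ⇒   g'(x) = 1/(x^2 + 1)
  lim(x→0) f'(x)/g'(x) = lim(x→0) (2·cos(x))/(1/(x^2 + 1))
  = 2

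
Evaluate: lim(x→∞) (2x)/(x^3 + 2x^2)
This is an ∞/∞ indeterminate form.

Apply L'Hôpital's rule: differentiate numerator and denominator separately.
  f(x) = 2·x   ⇒   f'(x) = 2
  g(x) = x^3 + 2·x^2   ⇒   g'(x) = 3·x^2 + 4·x
  lim(x→∞) f'(x)/g'(x) = lim(x→∞) (2)/(3·x^2 + 4·x)
  = 0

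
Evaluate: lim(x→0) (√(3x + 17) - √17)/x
This is a standard limit.

Factor or rationalize the expression:
  lim(x→0) (√(3x + 17) - √17)/x = 3·sqrt(17)/34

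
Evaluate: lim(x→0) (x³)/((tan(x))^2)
This is a 0/0 indeterminate form.

Apply L'Hôpital's rule: differentiate numerator and denominator separately.
  f(x) = x^3   ⇒   f'(x) = 3·x^2
  g(x) = tan(x)^2   ⇒   g'(x) = (2·tan(x)^2 + 2)·tan(x)
  lim(x→0) f'(x)/g'(x) = lim(x→0) (3·x^2)/((2·tan(x)^2 + 2)·tan(x))
  = 0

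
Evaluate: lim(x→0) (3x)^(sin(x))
This is an exponential indeterminate form.

For exponential indeterminate forms, take the natural log:
  Let L = lim(x→0) (3x)^(sin(x))
  Then ln(L) = lim(x→0) [exponent × ln(base)]
  Evaluate using L'Hôpital or standard limits, then exponentiate.
  L = 1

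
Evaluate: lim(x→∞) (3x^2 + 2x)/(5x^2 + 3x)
This is an ∞/∞ indeterminate form.

Apply L'Hôpital's rule: differentiate numerator and denominator separately.
  f(x) = 3·x^2 + 2·x   ⇒   f'(x) = 6·x + 2
  g(x) = 5·x^2 + 3·x   ⇒   g'(x) = 10·x + 3
  lim(x→∞) f'(x)/g'(x) = lim(x→∞) (6·x + 2)/(10·x + 3)
  = 3/5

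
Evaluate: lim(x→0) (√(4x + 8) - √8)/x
This is a standard limit.

Factor or rationalize the expression:
  lim(x→0) (√(4x + 8) - √8)/x = sqrt(2)/2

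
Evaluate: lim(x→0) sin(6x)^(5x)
This is an exponential indeterminate form.

For exponential indeterminate forms, take the natural log:
  Let L = lim(x→0) sin(6x)^(5x)
  Then ln(L) = lim(x→0) [exponent × ln(base)]
  Evaluate using L'Hôpital or standard limits, then exponentiate.
  L = 1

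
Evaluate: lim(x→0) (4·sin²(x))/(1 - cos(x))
This is a 0/0 indeterminate form.

Apply L'Hôpital's rule: differentiate numerator and denominator separately.
  f(x) = 4·sin(x)^2   ⇒   f'(x) = 8·sin(x)·cos(x)
  g(x) = 1 - cos(x)   ⇒   g'(x) = sin(x)
  lim(x→0) f'(x)/g'(x) = lim(x→0) (8·sin(x)·cos(x))/(sin(x))
  = 8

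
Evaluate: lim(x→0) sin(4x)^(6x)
This is an exponential indeterminate form.

For exponential indeterminate forms, take the natural log:
  Let L = lim(x→0) sin(4x)^(6x)
  Then ln(L) = lim(x→0) [exponent × ln(base)]
  Evaluate using L'Hôpital or standard limits, then exponentiate.
  L = 1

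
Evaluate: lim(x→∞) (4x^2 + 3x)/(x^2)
This is an ∞/∞ indeterminate form.

Apply L'Hôpital's rule: differentiate numerator and denominator separately.
  f(x) = 4·x^2 + 3·x   ⇒   f'(x) = 8·x + 3
  g(x) = x^2   ⇒   g'(x) = 2·x
  lim(x→∞) f'(x)/g'(x) = lim(x→∞) (8·x + 3)/(2·x)
  = 4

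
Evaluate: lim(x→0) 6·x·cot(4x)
This is a 0·∞ indeterminate form.

Rewrite 0·∞ as a quotient (0/0 or ∞/∞ form), then apply L'Hôpital's rule:
  lim(x→0) 6·x·cot(4x) = 3/2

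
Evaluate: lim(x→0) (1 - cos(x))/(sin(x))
This is a 0/0 indeterminate form.

Apply L'Hôpital's rule: differentiate numerator and denominator separately.
  f(x) = 1 - cos(x)   ⇒   f'(x) = sin(x)
  g(x) = sin(x)   ⇒   g'(x) = cos(x)
  lim(x→0) f'(x)/g'(x) = lim(x→0) (sin(x))/(cos(x))
  = 0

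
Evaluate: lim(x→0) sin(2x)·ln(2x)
This is a 0·∞ indeterminate form.

Rewrite 0·∞ as a quotient (0/0 or ∞/∞ form), then apply L'Hôpital's rule:
  lim(x→0) sin(2x)·ln(2x) = 0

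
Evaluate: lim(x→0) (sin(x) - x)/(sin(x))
This is a 0/0 indeterminate form.

Apply L'Hôpital's rule: differentiate numerator and denominator separately.
  f(x) = -x + sin(x)   ⇒   f'(x) = cos(x) - 1
  g(x) = sin(x)   ⇒   g'(x) = cos(x)
  lim(x→0) f'(x)/g'(x) = lim(x→0) (cos(x) - 1)/(cos(x))
  = 0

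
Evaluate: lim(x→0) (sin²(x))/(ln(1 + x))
This is a 0/0 indeterminate form.

Apply L'Hôpital's rule: differentiate numerator and denominator separately.
  f(x) = sin(x)^2   ⇒   f'(x) = 2·sin(x)·cos(x)
  g(x) = ln(x + 1)   ⇒   g'(x) = 1/(x + 1)
  lim(x→0) f'(x)/g'(x) = lim(x→0) (2·sin(x)·cos(x))/(1/(x + 1))
  = 0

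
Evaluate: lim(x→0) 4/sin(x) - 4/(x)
This is an ∞-∞ indeterminate form.

Combine fractions or rationalize to convert ∞-∞ to 0/0 form:
  lim(x→0) 4/sin(x) - 4/(x) = 0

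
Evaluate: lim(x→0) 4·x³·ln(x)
This is a 0·∞ indeterminate form.

Rewrite 0·∞ as a quotient (0/0 or ∞/∞ form), then apply L'Hôpital's rule:
  lim(x→0) 4·x³·ln(x) = 0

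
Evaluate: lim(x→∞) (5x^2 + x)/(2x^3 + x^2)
This is an ∞/∞ indeterminate form.

Apply L'Hôpital's rule: differentiate numerator and denominator separately.
  f(x) = 5·x^2 + x   ⇒   f'(x) = 10·x + 1
  g(x) = 2·x^3 + x^2   ⇒   g'(x) = 6·x^2 + 2·x
  lim(x→∞) f'(x)/g'(x) = lim(x→∞) (10·x + 1)/(6·x^2 + 2·x)
  = 0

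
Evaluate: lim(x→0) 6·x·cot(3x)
This is a 0·∞ indeterminate form.

Rewrite 0·∞ as a quotient (0/0 or ∞/∞ form), then apply L'Hôpital's rule:
  lim(x→0) 6·x·cot(3x) = 2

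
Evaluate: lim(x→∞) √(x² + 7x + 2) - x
This is an ∞-∞ indeterminate form.

Combine fractions or rationalize to convert ∞-∞ to 0/0 form:
  lim(x→∞) √(x² + 7x + 2) - x = 7/2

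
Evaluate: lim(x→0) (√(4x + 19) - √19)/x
This is a standard limit.

Factor or rationalize the expression:
  lim(x→0) (√(4x + 19) - √19)/x = 2·sqrt(19)/19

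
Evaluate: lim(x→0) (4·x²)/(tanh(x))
This is a 0/0 indeterminate form.

Apply L'Hôpital's rule: differentiate numerator and denominator separately.
  f(x) = 4·x^2   ⇒   f'(x) = 8·x
  g(x) = tanh(x)   ⇒   g'(x) = 1 - tanh(x)^2
  lim(x→0) f'(x)/g'(x) = lim(x→0) (8·x)/(1 - tanh(x)^2)
  = 0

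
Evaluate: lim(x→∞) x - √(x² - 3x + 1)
This is an ∞-∞ indeterminate form.

Combine fractions or rationalize to convert ∞-∞ to 0/0 form:
  lim(x→∞) x - √(x² - 3x + 1) = 3/2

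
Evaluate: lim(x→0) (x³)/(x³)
This is a 0/0 indeterminate form.

Apply L'Hôpital's rule: differentiate numerator and denominator separately.
  f(x) = x^3   ⇒   f'(x) = 3·x^2
  g(x) = x^3   ⇒   g'(x) = 3·x^2
  lim(x→0) f'(x)/g'(x) = lim(x→0) (3·x^2)/(3·x^2)
  = 1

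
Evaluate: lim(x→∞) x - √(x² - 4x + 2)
This is an ∞-∞ indeterminate form.

Combine fractions or rationalize to convert ∞-∞ to 0/0 form:
  lim(x→∞) x - √(x² - 4x + 2) = 2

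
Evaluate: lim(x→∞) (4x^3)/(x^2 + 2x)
This is an ∞/∞ indeterminate form.

Apply L'Hôpital's rule: differentiate numerator and denominator separately.
  f(x) = 4·x^3   ⇒   f'(x) = 12·x^2
  g(x) = x^2 + 2·x   ⇒   g'(x) = 2·x + 2
  lim(x→∞) f'(x)/g'(x) = lim(x→∞) (12·x^2)/(2·x + 2)
  = ∞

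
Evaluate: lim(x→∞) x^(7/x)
This is an exponential indeterminate form.

For exponential indeterminate forms, take the natural log:
  Let L = lim(x→∞) x^(7/x)
  Then ln(L) = lim(x→∞) [exponent × ln(base)]
  Evaluate using L'Hôpital or standard limits, then exponentiate.
  L = 1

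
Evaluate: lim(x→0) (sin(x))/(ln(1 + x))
This is a 0/0 indeterminate form.

Apply L'Hôpital's rule: differentiate numerator and denominator separately.
  f(x) = sin(x)   ⇒   f'(x) = cos(x)
  g(x) = ln(x + 1)   ⇒   g'(x) = 1/(x + 1)
  lim(x→0) f'(x)/g'(x) = lim(x→0) (cos(x))/(1/(x + 1))
  = 1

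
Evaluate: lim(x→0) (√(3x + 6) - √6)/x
This is a standard limit.

Factor or rationalize the expression:
  lim(x→0) (√(3x + 6) - √6)/x = sqrt(6)/4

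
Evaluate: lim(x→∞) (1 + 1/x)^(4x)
This is an exponential indeterminate form.

For exponential indeterminate forms, take the natural log:
  Let L = lim(x→∞) (1 + 1/x)^(4x)
  Then ln(L) = lim(x→∞) [exponent × ln(base)]
  Evaluate using L'Hôpital or standard limits, then exponentiate.
  L = e^(4)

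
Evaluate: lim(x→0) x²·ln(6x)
This is a 0·∞ indeterminate form.

Rewrite 0·∞ as a quotient (0/0 or ∞/∞ form), then apply L'Hôpital's rule:
  lim(x→0) x²·ln(6x) = 0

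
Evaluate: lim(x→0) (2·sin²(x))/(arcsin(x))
This is a 0/0 indeterminate form.

Apply L'Hôpital's rule: differentiate numerator and denominator separately.
  f(x) = 2·sin(x)^2   ⇒   f'(x) = 4·sin(x)·cos(x)
  g(x) = asin(x)   ⇒   g'(x) = 1/sqrt(1 - x^2)
  lim(x→0) f'(x)/g'(x) = lim(x→0) (4·sin(x)·cos(x))/(1/sqrt(1 - x^2))
  = 0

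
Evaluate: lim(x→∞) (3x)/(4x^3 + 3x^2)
This is an ∞/∞ indeterminate form.

Apply L'Hôpital's rule: differentiate numerator and denominator separately.
  f(x) = 3·x   ⇒   f'(x) = 3
  g(x) = 4·x^3 + 3·x^2   ⇒   g'(x) = 12·x^2 + 6·x
  lim(x→∞) f'(x)/g'(x) = lim(x→∞) (3)/(12·x^2 + 6·x)
  = 0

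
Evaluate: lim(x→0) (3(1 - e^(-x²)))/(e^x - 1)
This is a 0/0 indeterminate form.

Apply L'Hôpital's rule: differentiate numerator and denominator separately.
  f(x) = 3 - 3·e^(-x^2)   ⇒   f'(x) = 6·x·e^(-x^2)
  g(x) = e^(x) - 1   ⇒   g'(x) = e^(x)
  lim(x→0) f'(x)/g'(x) = lim(x→0) (6·x·e^(-x^2))/(e^(x))
  = 0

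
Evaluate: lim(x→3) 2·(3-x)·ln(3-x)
This is a 0·∞ indeterminate form.

Rewrite 0·∞ as a quotient (0/0 or ∞/∞ form), then apply L'Hôpital's rule:
  lim(x→3) 2·(3-x)·ln(3-x) = 0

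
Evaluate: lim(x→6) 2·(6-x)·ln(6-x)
This is a 0·∞ indeterminate form.

Rewrite 0·∞ as a quotient (0/0 or ∞/∞ form), then apply L'Hôpital's rule:
  lim(x→6) 2·(6-x)·ln(6-x) = 0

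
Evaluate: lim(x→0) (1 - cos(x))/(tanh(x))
This is a 0/0 indeterminate form.

Apply L'Hôpital's rule: differentiate numerator and denominator separately.
  f(x) = 1 - cos(x)   ⇒   f'(x) = sin(x)
  g(x) = tanh(x)   ⇒   g'(x) = 1 - tanh(x)^2
  lim(x→0) f'(x)/g'(x) = lim(x→0) (sin(x))/(1 - tanh(x)^2)
  = 0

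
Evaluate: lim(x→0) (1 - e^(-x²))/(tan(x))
This is a 0/0 indeterminate form.

Apply L'Hôpital's rule: differentiate numerator and denominator separately.
  f(x) = 1 - e^(-x^2)   ⇒   f'(x) = 2·x·e^(-x^2)
  g(x) = tan(x)   ⇒   g'(x) = tan(x)^2 + 1
  lim(x→0) f'(x)/g'(x) = lim(x→0) (2·x·e^(-x^2))/(tan(x)^2 + 1)
  = 0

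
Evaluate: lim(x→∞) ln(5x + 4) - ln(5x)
This is an ∞-∞ indeterminate form.

Combine fractions or rationalize to convert ∞-∞ to 0/0 form:
  lim(x→∞) ln(5x + 4) - ln(5x) = 0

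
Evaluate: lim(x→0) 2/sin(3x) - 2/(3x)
This is an ∞-∞ indeterminate form.

Combine fractions or rationalize to convert ∞-∞ to 0/0 form:
  lim(x→0) 2/sin(3x) - 2/(3x) = 0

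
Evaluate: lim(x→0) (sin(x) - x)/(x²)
This is a 0/0 indeterminate form.

Apply L'Hôpital's rule: differentiate numerator and denominator separately.
  f(x) = -x + sin(x)   ⇒   f'(x) = cos(x) - 1
  g(x) = x^2   ⇒   g'(x) = 2·x
  lim(x→0) f'(x)/g'(x) = lim(x→0) (cos(x) - 1)/(2·x)
  = 0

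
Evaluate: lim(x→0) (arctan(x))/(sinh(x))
This is a 0/0 indeterminate form.

Apply L'Hôpital's rule: differentiate numerator and denominator separately.
  f(x) = atan(x)   ⇒   f'(x) = 1/(x^2 + 1)
  g(x) = sinh(x)   ⇒   g'(x) = cosh(x)
  lim(x→0) f'(x)/g'(x) = lim(x→0) (1/(x^2 + 1))/(cosh(x))
  = 1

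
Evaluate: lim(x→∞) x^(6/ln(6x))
This is an exponential indeterminate form.

For exponential indeterminate forms, take the natural log:
  Let L = lim(x→∞) x^(6/ln(6x))
  Then ln(L) = lim(x→∞) [exponent × ln(base)]
  Evaluate using L'Hôpital or standard limits, then exponentiate.
  L = e^(6)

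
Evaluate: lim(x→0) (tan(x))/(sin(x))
This is a 0/0 indeterminate form.

Apply L'Hôpital's rule: differentiate numerator and denominator separately.
  f(x) = tan(x)   ⇒   f'(x) = tan(x)^2 + 1
  g(x) = sin(x)   ⇒   g'(x) = cos(x)
  lim(x→0) f'(x)/g'(x) = lim(x→0) (tan(x)^2 + 1)/(cos(x))
  = 1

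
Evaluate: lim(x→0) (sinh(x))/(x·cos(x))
This is a 0/0 indeterminate form.

Apply L'Hôpital's rule: differentiate numerator and denominator separately.
  f(x) = sinh(x)   ⇒   f'(x) = cosh(x)
  g(x) = x·cos(x)   ⇒   g'(x) = -x·sin(x) + cos(x)
  lim(x→0) f'(x)/g'(x) = lim(x→0) (cosh(x))/(-x·sin(x) + cos(x))
  = 1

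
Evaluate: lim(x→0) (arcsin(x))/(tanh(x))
This is a 0/0 indeterminate form.

Apply L'Hôpital's rule: differentiate numerator and denominator separately.
  f(x) = asin(x)   ⇒   f'(x) = 1/sqrt(1 - x^2)
  g(x) = tanh(x)   ⇒   g'(x) = 1 - tanh(x)^2
  lim(x→0) f'(x)/g'(x) = lim(x→0) (1/sqrt(1 - x^2))/(1 - tanh(x)^2)
  = 1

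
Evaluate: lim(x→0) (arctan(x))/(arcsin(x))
This is a 0/0 indeterminate form.

Apply L'Hôpital's rule: differentiate numerator and denominator separately.
  f(x) = atan(x)   ⇒   f'(x) = 1/(x^2 + 1)
  g(x) = asin(x)   ⇒   g'(x) = 1/sqrt(1 - x^2)
  lim(x→0) f'(x)/g'(x) = lim(x→0) (1/(x^2 + 1))/(1/sqrt(1 - x^2))
  = 1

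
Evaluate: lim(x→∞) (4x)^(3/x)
This is an exponential indeterminate form.

For exponential indeterminate forms, take the natural log:
  Let L = lim(x→∞) (4x)^(3/x)
  Then ln(L) = lim(x→∞) [exponent × ln(base)]
  Evaluate using L'Hôpital or standard limits, then exponentiate.
  L = 1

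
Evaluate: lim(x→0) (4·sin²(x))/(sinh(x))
This is a 0/0 indeterminate form.

Apply L'Hôpital's rule: differentiate numerator and denominator separately.
  f(x) = 4·sin(x)^2   ⇒   f'(x) = 8·sin(x)·cos(x)
  g(x) = sinh(x)   ⇒   g'(x) = cosh(x)
  lim(x→0) f'(x)/g'(x) = lim(x→0) (8·sin(x)·cos(x))/(cosh(x))
  = 0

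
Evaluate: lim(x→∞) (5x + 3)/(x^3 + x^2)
This is an ∞/∞ indeterminate form.

Apply L'Hôpital's rule: differentiate numerator and denominator separately.
  f(x) = 5·x + 3   ⇒   f'(x) = 5
  g(x) = x^3 + x^2   ⇒   g'(x) = 3·x^2 + 2·x
  lim(x→∞) f'(x)/g'(x) = lim(x→∞) (5)/(3·x^2 + 2·x)
  = 0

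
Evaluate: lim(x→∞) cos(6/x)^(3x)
This is an exponential indeterminate form.

For exponential indeterminate forms, take the natural log:
  Let L = lim(x→∞) cos(6/x)^(3x)
  Then ln(L) = lim(x→∞) [exponent × ln(base)]
  Evaluate using L'Hôpital or standard limits, then exponentiate.
  L = 1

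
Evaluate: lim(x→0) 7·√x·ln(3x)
This is a 0·∞ indeterminate form.

Rewrite 0·∞ as a quotient (0/0 or ∞/∞ form), then apply L'Hôpital's rule:
  lim(x→0) 7·√x·ln(3x) = 0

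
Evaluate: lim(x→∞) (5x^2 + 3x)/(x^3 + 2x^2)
This is an ∞/∞ indeterminate form.

Apply L'Hôpital's rule: differentiate numerator and denominator separately.
  f(x) = 5·x^2 + 3·x   ⇒   f'(x) = 10·x + 3
  g(x) = x^3 + 2·x^2   ⇒   g'(x) = 3·x^2 + 4·x
  lim(x→∞) f'(x)/g'(x) = lim(x→∞) (10·x + 3)/(3·x^2 + 4·x)
  = 0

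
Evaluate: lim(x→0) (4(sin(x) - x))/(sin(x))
This is a 0/0 indeterminate form.

Apply L'Hôpital's rule: differentiate numerator and denominator separately.
  f(x) = -4·x + 4·sin(x)   ⇒   f'(x) = 4·cos(x) - 4
  g(x) = sin(x)   ⇒   g'(x) = cos(x)
  lim(x→0) f'(x)/g'(x) = lim(x→0) (4·cos(x) - 4)/(cos(x))
  = 0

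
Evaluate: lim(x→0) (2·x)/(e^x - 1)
This is a 0/0 indeterminate form.

Apply L'Hôpital's rule: differentiate numerator and denominator separately.
  f(x) = 2·x   ⇒   f'(x) = 2
  g(x) = e^(x) - 1   ⇒   g'(x) = e^(x)
  lim(x→0) f'(x)/g'(x) = lim(x→0) (2)/(e^(x))
  = 2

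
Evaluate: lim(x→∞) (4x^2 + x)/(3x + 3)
This is an ∞/∞ indeterminate form.

Apply L'Hôpital's rule: differentiate numerator and denominator separately.
  f(x) = 4·x^2 + x   ⇒   f'(x) = 8·x + 1
  g(x) = 3·x + 3   ⇒   g'(x) = 3
  lim(x→∞) f'(x)/g'(x) = lim(x→∞) (8·x + 1)/(3)
  = ∞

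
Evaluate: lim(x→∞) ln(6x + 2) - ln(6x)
This is an ∞-∞ indeterminate form.

Combine fractions or rationalize to convert ∞-∞ to 0/0 form:
  lim(x→∞) ln(6x + 2) - ln(6x) = 0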